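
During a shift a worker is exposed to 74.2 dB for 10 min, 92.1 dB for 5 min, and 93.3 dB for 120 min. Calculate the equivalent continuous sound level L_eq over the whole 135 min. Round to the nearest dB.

The energy average is taken in the linear domain: L_eq = 10·log₁₀[(Σ tᵢ·10^(Lᵢ/10))/T], T = 135 min.
Σ tᵢ·10^(Lᵢ/10) = 10·10^(74.2/10) + 5·10^(92.1/10) + 120·10^(93.3/10) = 2.649e+11.
L_eq = 10·log₁₀(2.649e+11/135) = 92.93 dB.

93 dB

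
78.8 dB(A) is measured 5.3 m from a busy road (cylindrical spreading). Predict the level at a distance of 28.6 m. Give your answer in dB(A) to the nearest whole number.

Cylindrical spreading from a line source gives a 10·log₁₀(r₂/r₁) drop.
L₂ = 78.8 − 10·log₁₀(28.6/5.3) = 78.8 − 7.321 = 71.48 dB(A).

71 dB(A)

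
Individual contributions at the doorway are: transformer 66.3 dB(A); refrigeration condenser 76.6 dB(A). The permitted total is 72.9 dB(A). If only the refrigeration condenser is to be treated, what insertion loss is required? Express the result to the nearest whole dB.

Everything except the refrigeration condenser sums to 10^(66.3/10) = 4.266e+06 in linear terms, 66.30 dB(A).
To meet 72.9 dB(A) overall, the treated refrigeration condenser may contribute at most 10^(72.9/10) − 4.266e+06 = 1.523e+07, i.e. 71.83 dB(A).
Required insertion loss = 76.6 − 71.83 = 4.77 dB.

5 dB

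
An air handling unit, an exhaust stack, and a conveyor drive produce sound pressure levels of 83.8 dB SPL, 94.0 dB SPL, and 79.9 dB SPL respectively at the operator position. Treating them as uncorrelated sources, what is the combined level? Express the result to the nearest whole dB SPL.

Incoherent sources combine by intensity addition: L_total = 10·log₁₀(Σ 10^(L_i/10)).
Σ 10^(L/10) = 10^(83.8/10) + 10^(94.0/10) + 10^(79.9/10) = 2.849e+09.
L_total = 10·log₁₀(2.849e+09) = 94.55 dB SPL.

95 dB SPL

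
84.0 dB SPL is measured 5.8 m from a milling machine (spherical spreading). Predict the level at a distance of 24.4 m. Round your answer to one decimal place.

71.5 dB SPL

Point-source attenuation: ΔL = 20·log₁₀(r₂/r₁) = 20·log₁₀(24.4/5.8) = 12.479 dB.
L₂ = 84.0 − 20·log₁₀(24.4/5.8) = 84.0 − 12.479 = 71.52 dB SPL.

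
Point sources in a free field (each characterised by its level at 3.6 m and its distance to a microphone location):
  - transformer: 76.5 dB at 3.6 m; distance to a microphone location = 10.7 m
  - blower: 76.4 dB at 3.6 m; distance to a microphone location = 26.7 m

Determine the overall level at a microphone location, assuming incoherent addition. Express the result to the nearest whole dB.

Apply inverse-square spreading to bring every level to the receiver, then sum 10^(L/10).
transformer: 76.5 − 20·log₁₀(10.7/3.6) = 76.5 − 9.46 = 67.04 dB.
blower: 76.4 − 20·log₁₀(26.7/3.6) = 76.4 − 17.40 = 59.00 dB.
Σ 10^(L/10) = 5.850e+06 → L_total = 10·log₁₀(5.850e+06) = 67.67 dB.

68 dB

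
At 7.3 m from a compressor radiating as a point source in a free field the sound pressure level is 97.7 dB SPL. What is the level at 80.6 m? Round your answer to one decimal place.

76.8 dB SPL

Point-source attenuation: ΔL = 20·log₁₀(r₂/r₁) = 20·log₁₀(80.6/7.3) = 20.860 dB.
L₂ = 97.7 − 20·log₁₀(80.6/7.3) = 97.7 − 20.860 = 76.84 dB SPL.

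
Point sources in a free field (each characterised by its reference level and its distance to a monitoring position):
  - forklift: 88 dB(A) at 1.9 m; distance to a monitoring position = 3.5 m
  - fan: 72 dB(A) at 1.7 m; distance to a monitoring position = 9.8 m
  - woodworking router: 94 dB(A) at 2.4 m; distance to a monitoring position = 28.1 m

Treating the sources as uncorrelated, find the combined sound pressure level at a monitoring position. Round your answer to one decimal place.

Propagate each source to the receiver with L = L_ref − 20·log₁₀(r/r_ref), then add intensities.
forklift: 88 − 20·log₁₀(3.5/1.9) = 88 − 5.31 = 82.69 dB(A).
fan: 72 − 20·log₁₀(9.8/1.7) = 72 − 15.22 = 56.78 dB(A).
woodworking router: 94 − 20·log₁₀(28.1/2.4) = 94 − 21.37 = 72.63 dB(A).
Σ 10^(L/10) = 2.047e+08 → L_total = 10·log₁₀(2.047e+08) = 83.11 dB(A).

83.1 dB(A)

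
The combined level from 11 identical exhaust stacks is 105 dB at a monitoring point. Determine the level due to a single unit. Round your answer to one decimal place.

94.6 dB

Dividing the total intensity by 11 lowers the level by 10·log₁₀ 11 = 10.414 dB: L₁ = 105 − 10.414.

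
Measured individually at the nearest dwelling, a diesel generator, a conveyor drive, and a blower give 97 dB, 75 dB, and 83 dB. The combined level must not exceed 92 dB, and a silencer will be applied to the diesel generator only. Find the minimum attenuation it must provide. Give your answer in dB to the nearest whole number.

6 dB

The untreated sources together contribute 10^(75/10) + 10^(83/10) = 2.311e+08, i.e. 83.64 dB.
To meet 92 dB overall, the treated diesel generator may contribute at most 10^(92/10) − 2.311e+08 = 1.354e+09, i.e. 91.32 dB.
So the diesel generator must be reduced from 97 to 91.32 dB: IL = 5.68 dB.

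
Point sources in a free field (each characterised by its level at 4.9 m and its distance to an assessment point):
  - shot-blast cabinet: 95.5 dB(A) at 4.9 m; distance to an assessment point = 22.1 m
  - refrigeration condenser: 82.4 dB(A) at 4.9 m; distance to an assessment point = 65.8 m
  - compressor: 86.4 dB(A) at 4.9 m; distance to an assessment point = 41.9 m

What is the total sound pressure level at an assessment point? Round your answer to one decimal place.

Propagate each source to the receiver with L = L_ref − 20·log₁₀(r/r_ref), then add intensities.
shot-blast cabinet: 95.5 − 20·log₁₀(22.1/4.9) = 95.5 − 13.08 = 82.42 dB(A).
refrigeration condenser: 82.4 − 20·log₁₀(65.8/4.9) = 82.4 − 22.56 = 59.84 dB(A).
compressor: 86.4 − 20·log₁₀(41.9/4.9) = 86.4 − 18.64 = 67.76 dB(A).
Σ 10^(L/10) = 1.814e+08 → L_total = 10·log₁₀(1.814e+08) = 82.59 dB(A).

82.6 dB(A)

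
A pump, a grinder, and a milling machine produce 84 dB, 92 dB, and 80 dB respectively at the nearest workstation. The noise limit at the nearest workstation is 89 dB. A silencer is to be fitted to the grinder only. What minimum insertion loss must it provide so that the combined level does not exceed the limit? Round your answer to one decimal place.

Everything except the grinder sums to 10^(84/10) + 10^(80/10) = 3.512e+08 in linear terms, 85.46 dB.
To meet 89 dB overall, the treated grinder may contribute at most 10^(89/10) − 3.512e+08 = 4.431e+08, i.e. 86.47 dB.
So the grinder must be reduced from 92 to 86.47 dB: IL = 5.53 dB.

5.5 dB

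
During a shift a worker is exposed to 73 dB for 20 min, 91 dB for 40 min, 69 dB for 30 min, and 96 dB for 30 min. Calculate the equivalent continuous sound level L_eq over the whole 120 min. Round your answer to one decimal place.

91.5 dB

The energy average is taken in the linear domain: L_eq = 10·log₁₀[(Σ tᵢ·10^(Lᵢ/10))/T], T = 120 min.
Σ tᵢ·10^(Lᵢ/10) = 20·10^(73/10) + 40·10^(91/10) + 30·10^(69/10) + 30·10^(96/10) = 1.704e+11.
L_eq = 10·log₁₀(1.704e+11/120) = 91.52 dB.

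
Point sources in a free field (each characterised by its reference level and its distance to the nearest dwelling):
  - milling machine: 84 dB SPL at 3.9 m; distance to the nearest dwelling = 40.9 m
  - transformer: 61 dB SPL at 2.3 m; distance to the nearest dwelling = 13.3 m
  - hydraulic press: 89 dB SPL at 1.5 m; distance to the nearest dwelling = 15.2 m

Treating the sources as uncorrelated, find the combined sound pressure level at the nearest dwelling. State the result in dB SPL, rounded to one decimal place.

Apply inverse-square spreading to bring every level to the receiver, then sum 10^(L/10).
milling machine: 84 − 20·log₁₀(40.9/3.9) = 84 − 20.41 = 63.59 dB SPL.
transformer: 61 − 20·log₁₀(13.3/2.3) = 61 − 15.24 = 45.76 dB SPL.
hydraulic press: 89 − 20·log₁₀(15.2/1.5) = 89 − 20.12 = 68.88 dB SPL.
Σ 10^(L/10) = 1.006e+07 → L_total = 10·log₁₀(1.006e+07) = 70.02 dB SPL.

70.0 dB SPL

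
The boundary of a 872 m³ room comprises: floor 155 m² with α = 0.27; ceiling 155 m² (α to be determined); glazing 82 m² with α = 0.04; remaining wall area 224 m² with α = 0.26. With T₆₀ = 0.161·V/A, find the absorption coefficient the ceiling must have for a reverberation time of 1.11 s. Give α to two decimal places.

0.15

Required total absorption A = 0.161·872/1.11 = 126.48 m².
Absorption from the other surfaces = 155·0.27 + 82·0.04 + 224·0.26 = 103.37 m², so the ceiling must supply 23.11 m² over 155 m².
α = 23.11/155 = 0.149.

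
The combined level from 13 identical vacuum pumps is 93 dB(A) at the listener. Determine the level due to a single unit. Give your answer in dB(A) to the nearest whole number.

Dividing the total intensity by 13 lowers the level by 10·log₁₀ 13 = 11.139 dB: L₁ = 93 − 11.139.

82 dB(A)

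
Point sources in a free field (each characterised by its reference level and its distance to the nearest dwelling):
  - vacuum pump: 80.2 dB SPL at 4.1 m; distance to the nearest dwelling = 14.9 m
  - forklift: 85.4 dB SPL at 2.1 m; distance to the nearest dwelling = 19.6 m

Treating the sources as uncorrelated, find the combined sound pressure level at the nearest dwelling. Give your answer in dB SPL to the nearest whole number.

First find each source's level at the receiver (point-source: −20·log₁₀(r/r_ref)), then combine on an intensity basis.
vacuum pump: 80.2 − 20·log₁₀(14.9/4.1) = 80.2 − 11.21 = 68.99 dB SPL.
forklift: 85.4 − 20·log₁₀(19.6/2.1) = 85.4 − 19.40 = 66.00 dB SPL.
Σ 10^(L/10) = 1.191e+07 → L_total = 10·log₁₀(1.191e+07) = 70.76 dB SPL.

71 dB SPL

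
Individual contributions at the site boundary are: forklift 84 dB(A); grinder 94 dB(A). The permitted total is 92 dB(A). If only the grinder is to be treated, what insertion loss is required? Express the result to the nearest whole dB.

3 dB

Fixed contribution from the other source: Σ 10^(L/10) = 10^(84/10) = 2.512e+08 (84.00 dB(A)).
The limit corresponds to 10^(92/10) = 1.585e+09; subtracting the fixed part leaves 1.334e+09 for the grinder, i.e. 91.25 dB(A).
So the grinder must be reduced from 94 to 91.25 dB(A): IL = 2.75 dB.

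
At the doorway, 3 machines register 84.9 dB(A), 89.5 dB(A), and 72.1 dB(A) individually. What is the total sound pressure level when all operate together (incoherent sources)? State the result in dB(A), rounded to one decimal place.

90.9 dB(A)

Incoherent sources combine by intensity addition: L_total = 10·log₁₀(Σ 10^(L_i/10)).
Σ 10^(L/10) = 10^(84.9/10) + 10^(89.5/10) + 10^(72.1/10) = 1.216e+09.
L_total = 10·log₁₀(1.216e+09) = 90.85 dB(A).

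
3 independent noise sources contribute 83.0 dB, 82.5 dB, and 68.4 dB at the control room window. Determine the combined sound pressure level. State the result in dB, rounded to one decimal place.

For uncorrelated sources the intensities add, so convert each level to linear form, sum, and take 10·log₁₀ of the total.
Σ 10^(L/10) = 10^(83.0/10) + 10^(82.5/10) + 10^(68.4/10) = 3.843e+08.
L_total = 10·log₁₀(3.843e+08) = 85.85 dB.

85.8 dB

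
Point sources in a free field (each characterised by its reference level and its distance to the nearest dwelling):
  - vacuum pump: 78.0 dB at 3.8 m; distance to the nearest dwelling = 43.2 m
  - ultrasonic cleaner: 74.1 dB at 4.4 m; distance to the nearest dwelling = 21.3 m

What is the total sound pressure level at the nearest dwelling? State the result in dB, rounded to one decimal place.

First find each source's level at the receiver (point-source: −20·log₁₀(r/r_ref)), then combine on an intensity basis.
vacuum pump: 78.0 − 20·log₁₀(43.2/3.8) = 78.0 − 21.11 = 56.89 dB.
ultrasonic cleaner: 74.1 − 20·log₁₀(21.3/4.4) = 74.1 − 13.70 = 60.40 dB.
Σ 10^(L/10) = 1.585e+06 → L_total = 10·log₁₀(1.585e+06) = 62.00 dB.

62.0 dB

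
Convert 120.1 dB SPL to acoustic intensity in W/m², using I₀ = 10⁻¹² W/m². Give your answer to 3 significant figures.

1.02 W/m²

L = 10·log₁₀(I/I₀) ⇒ I = I₀·10^(L/10) = 10⁻¹² × 10^12.01.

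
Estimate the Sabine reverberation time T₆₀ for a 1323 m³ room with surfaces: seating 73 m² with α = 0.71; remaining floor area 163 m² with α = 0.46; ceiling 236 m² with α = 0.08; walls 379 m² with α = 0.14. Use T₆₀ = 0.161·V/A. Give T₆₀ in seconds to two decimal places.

A = Σ Sᵢαᵢ = 73·0.71 + 163·0.46 + 236·0.08 + 379·0.14 = 198.75 m².
T₆₀ = 0.161·V/A = 0.161·1323/198.75 = 1.072 s.

1.07 s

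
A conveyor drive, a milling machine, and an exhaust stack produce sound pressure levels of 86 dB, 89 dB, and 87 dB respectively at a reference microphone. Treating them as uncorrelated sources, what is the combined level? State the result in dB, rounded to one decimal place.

92.3 dB

Incoherent sources combine by intensity addition: L_total = 10·log₁₀(Σ 10^(L_i/10)).
Σ 10^(L/10) = 10^(86/10) + 10^(89/10) + 10^(87/10) = 1.694e+09.
L_total = 10·log₁₀(1.694e+09) = 92.29 dB.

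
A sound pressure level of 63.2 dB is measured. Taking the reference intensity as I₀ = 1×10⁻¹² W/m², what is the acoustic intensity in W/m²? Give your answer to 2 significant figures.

I/I₀ = 10^(63.2/10) = 2.089e+06, so I = 2.089e+06 × 10⁻¹² W/m².

2.1e-06 W/m²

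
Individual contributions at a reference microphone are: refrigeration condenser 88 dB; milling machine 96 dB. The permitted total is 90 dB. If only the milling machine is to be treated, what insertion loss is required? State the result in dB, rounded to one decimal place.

10.3 dB

Everything except the milling machine sums to 10^(88/10) = 6.310e+08 in linear terms, 88.00 dB.
To meet 90 dB overall, the treated milling machine may contribute at most 10^(90/10) − 6.310e+08 = 3.690e+08, i.e. 85.67 dB.
Required insertion loss = 96 − 85.67 = 10.33 dB.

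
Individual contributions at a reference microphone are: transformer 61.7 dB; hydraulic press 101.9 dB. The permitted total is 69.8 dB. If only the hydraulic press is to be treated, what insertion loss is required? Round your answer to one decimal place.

The untreated sources together contribute 10^(61.7/10) = 1.479e+06, i.e. 61.70 dB.
To meet 69.8 dB overall, the treated hydraulic press may contribute at most 10^(69.8/10) − 1.479e+06 = 8.071e+06, i.e. 69.07 dB.
So the hydraulic press must be reduced from 101.9 to 69.07 dB: IL = 32.83 dB.

32.8 dB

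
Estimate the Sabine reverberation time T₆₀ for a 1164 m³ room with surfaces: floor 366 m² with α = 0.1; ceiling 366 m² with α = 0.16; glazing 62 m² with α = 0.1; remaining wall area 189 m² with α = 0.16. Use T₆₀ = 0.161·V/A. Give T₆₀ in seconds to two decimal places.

1.42 s

Summing Sᵢαᵢ: 366·0.1 + 366·0.16 + 62·0.1 + 189·0.16 = 131.60 m².
T₆₀ = 0.161·V/A = 0.161·1164/131.60 = 1.424 s.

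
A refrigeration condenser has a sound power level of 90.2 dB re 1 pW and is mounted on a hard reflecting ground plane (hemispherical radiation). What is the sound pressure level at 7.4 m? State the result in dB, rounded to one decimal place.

64.8 dB

L_p = L_w − 10·log₁₀(2π·r²) with r = 7.4 m.
2π·r² = 344.1 m², 10·log₁₀ of that is 25.366 dB.
L_p = 90.2 − 25.366 = 64.83 dB.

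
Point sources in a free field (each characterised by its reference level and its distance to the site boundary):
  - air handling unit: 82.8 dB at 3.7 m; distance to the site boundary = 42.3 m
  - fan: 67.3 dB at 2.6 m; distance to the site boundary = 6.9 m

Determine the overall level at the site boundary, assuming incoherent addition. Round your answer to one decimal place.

Propagate each source to the receiver with L = L_ref − 20·log₁₀(r/r_ref), then add intensities.
air handling unit: 82.8 − 20·log₁₀(42.3/3.7) = 82.8 − 21.16 = 61.64 dB.
fan: 67.3 − 20·log₁₀(6.9/2.6) = 67.3 − 8.48 = 58.82 dB.
Σ 10^(L/10) = 2.220e+06 → L_total = 10·log₁₀(2.220e+06) = 63.46 dB.

63.5 dB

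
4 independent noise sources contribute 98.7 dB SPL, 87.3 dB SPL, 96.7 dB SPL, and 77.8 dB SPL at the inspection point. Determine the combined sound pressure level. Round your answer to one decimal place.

Incoherent sources combine by intensity addition: L_total = 10·log₁₀(Σ 10^(L_i/10)).
Σ 10^(L/10) = 10^(98.7/10) + 10^(87.3/10) + 10^(96.7/10) + 10^(77.8/10) = 1.269e+10.
L_total = 10·log₁₀(1.269e+10) = 101.03 dB SPL.

101.0 dB SPL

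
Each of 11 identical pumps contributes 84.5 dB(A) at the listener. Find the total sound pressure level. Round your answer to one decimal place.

94.9 dB(A)

With 11 equal, uncorrelated contributions the intensity is 11× that of one unit, giving a rise of 10·log₁₀ 11.
L_total = 84.5 + 10·log₁₀(11) = 84.5 + 10.414 = 94.91 dB(A).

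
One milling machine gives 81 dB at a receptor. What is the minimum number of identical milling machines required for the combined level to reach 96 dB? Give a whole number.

32

N identical sources give L₁ + 10·log₁₀ N, so require 10·log₁₀ N ≥ 96 − 81 = 15.0 dB.
N ≥ 10^(15.0/10) = 31.623, so N = 32.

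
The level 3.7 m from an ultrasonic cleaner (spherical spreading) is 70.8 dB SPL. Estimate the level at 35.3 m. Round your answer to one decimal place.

51.2 dB SPL

Spherical spreading from a point source gives a 20·log₁₀(r₂/r₁) drop.
L₂ = 70.8 − 20·log₁₀(35.3/3.7) = 70.8 − 19.591 = 51.21 dB SPL.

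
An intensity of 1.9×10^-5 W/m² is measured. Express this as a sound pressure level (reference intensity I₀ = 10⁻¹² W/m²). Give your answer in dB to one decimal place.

L = 10·log₁₀(I/I₀) = 10·log₁₀(1.9×10^-5/10⁻¹²) = 10·log₁₀(1.9×10^7).
L = 10·(0.2788 + 7) = 72.79 dB.

72.8 dB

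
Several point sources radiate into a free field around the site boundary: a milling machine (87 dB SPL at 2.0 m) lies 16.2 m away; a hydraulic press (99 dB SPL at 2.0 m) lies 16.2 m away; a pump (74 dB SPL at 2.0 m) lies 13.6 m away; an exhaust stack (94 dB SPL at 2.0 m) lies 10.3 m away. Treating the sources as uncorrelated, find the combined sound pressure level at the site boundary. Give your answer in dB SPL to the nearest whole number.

Apply inverse-square spreading to bring every level to the receiver, then sum 10^(L/10).
milling machine: 87 − 20·log₁₀(16.2/2.0) = 87 − 18.17 = 68.83 dB SPL.
hydraulic press: 99 − 20·log₁₀(16.2/2.0) = 99 − 18.17 = 80.83 dB SPL.
pump: 74 − 20·log₁₀(13.6/2.0) = 74 − 16.65 = 57.35 dB SPL.
exhaust stack: 94 − 20·log₁₀(10.3/2.0) = 94 − 14.24 = 79.76 dB SPL.
Σ 10^(L/10) = 2.240e+08 → L_total = 10·log₁₀(2.240e+08) = 83.50 dB SPL.

84 dB SPL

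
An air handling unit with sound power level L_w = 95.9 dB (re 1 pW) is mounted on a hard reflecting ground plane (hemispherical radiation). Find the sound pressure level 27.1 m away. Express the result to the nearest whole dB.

59 dB

L_p = L_w − 10·log₁₀(2π·r²) with r = 27.1 m.
2π·r² = 4614 m², 10·log₁₀ of that is 36.641 dB.
L_p = 95.9 − 36.641 = 59.26 dB.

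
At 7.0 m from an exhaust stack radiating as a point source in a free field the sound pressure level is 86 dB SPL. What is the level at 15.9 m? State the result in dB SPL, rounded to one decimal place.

Spherical spreading from a point source gives a 20·log₁₀(r₂/r₁) drop.
L₂ = 86 − 20·log₁₀(15.9/7.0) = 86 − 7.126 = 78.87 dB SPL.

78.9 dB SPL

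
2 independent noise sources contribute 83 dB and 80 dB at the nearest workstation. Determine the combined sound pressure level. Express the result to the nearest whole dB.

85 dB

Incoherent sources combine by intensity addition: L_total = 10·log₁₀(Σ 10^(L_i/10)).
Σ 10^(L/10) = 10^(83/10) + 10^(80/10) = 2.995e+08.
L_total = 10·log₁₀(2.995e+08) = 84.76 dB.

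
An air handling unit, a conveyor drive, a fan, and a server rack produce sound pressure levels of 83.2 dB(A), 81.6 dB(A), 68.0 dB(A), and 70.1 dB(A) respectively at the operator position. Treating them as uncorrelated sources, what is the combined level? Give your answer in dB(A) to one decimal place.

85.7 dB(A)

For uncorrelated sources the intensities add, so convert each level to linear form, sum, and take 10·log₁₀ of the total.
Σ 10^(L/10) = 10^(83.2/10) + 10^(81.6/10) + 10^(68.0/10) + 10^(70.1/10) = 3.700e+08.
L_total = 10·log₁₀(3.700e+08) = 85.68 dB(A).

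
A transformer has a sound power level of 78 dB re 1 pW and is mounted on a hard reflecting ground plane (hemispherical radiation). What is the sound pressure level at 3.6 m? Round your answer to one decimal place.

58.9 dB

The power spreads over a hemisphere of area 2π·r², so L_p = L_w − 10·log₁₀(2π·r²).
2π·r² = 81.43 m², 10·log₁₀ of that is 19.108 dB.
L_p = 78 − 19.108 = 58.89 dB.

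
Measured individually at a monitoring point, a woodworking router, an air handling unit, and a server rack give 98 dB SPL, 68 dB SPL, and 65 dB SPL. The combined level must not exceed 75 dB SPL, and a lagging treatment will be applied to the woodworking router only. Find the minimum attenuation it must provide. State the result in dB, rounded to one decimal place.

Everything except the woodworking router sums to 10^(68/10) + 10^(65/10) = 9.472e+06 in linear terms, 69.76 dB SPL.
To meet 75 dB SPL overall, the treated woodworking router may contribute at most 10^(75/10) − 9.472e+06 = 2.215e+07, i.e. 73.45 dB SPL.
Required insertion loss = 98 − 73.45 = 24.55 dB.

24.5 dB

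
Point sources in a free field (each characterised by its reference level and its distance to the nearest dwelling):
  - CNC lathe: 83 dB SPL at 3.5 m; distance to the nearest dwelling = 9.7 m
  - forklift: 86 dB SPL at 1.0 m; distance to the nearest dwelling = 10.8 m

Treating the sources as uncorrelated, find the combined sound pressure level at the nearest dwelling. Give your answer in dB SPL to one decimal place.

Apply inverse-square spreading to bring every level to the receiver, then sum 10^(L/10).
CNC lathe: 83 − 20·log₁₀(9.7/3.5) = 83 − 8.85 = 74.15 dB SPL.
forklift: 86 − 20·log₁₀(10.8/1.0) = 86 − 20.67 = 65.33 dB SPL.
Σ 10^(L/10) = 2.939e+07 → L_total = 10·log₁₀(2.939e+07) = 74.68 dB SPL.

74.7 dB SPL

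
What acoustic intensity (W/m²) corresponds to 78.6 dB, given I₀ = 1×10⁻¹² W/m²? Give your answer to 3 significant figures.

L = 10·log₁₀(I/I₀) ⇒ I = I₀·10^(L/10) = 10⁻¹² × 10^7.86.

7.24e-05 W/m²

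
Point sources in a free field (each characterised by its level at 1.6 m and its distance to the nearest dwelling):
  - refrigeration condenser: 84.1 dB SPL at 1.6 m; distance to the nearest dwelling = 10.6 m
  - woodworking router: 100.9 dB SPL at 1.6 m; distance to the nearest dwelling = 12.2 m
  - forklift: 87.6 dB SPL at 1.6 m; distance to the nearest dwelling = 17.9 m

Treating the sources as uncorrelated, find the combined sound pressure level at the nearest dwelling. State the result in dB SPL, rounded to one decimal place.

83.5 dB SPL

Apply inverse-square spreading to bring every level to the receiver, then sum 10^(L/10).
refrigeration condenser: 84.1 − 20·log₁₀(10.6/1.6) = 84.1 − 16.42 = 67.68 dB SPL.
woodworking router: 100.9 − 20·log₁₀(12.2/1.6) = 100.9 − 17.64 = 83.26 dB SPL.
forklift: 87.6 − 20·log₁₀(17.9/1.6) = 87.6 − 20.97 = 66.63 dB SPL.
Σ 10^(L/10) = 2.221e+08 → L_total = 10·log₁₀(2.221e+08) = 83.46 dB SPL.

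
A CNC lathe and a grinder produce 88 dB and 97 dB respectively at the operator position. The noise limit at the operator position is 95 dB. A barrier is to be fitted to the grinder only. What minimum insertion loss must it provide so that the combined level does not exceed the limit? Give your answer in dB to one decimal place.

Fixed contribution from the other source: Σ 10^(L/10) = 10^(88/10) = 6.310e+08 (88.00 dB).
To meet 95 dB overall, the treated grinder may contribute at most 10^(95/10) − 6.310e+08 = 2.531e+09, i.e. 94.03 dB.
Required insertion loss = 97 − 94.03 = 2.97 dB.

3.0 dB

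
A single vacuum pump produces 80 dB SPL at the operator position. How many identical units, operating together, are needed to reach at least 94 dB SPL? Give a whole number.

26

The shortfall is 94 − 80 = 14.0 dB, and N units add 10·log₁₀ N, so need 10·log₁₀ N ≥ 14.0.
N ≥ 10^(14.0/10) = 25.119, so N = 26.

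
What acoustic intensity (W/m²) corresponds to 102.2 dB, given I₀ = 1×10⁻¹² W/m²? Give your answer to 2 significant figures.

0.017 W/m²

L = 10·log₁₀(I/I₀) ⇒ I = I₀·10^(L/10) = 10⁻¹² × 10^10.22.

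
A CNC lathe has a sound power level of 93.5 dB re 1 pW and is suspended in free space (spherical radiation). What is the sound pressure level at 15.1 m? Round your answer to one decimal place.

L_p = L_w − 10·log₁₀(4π·r²) with r = 15.1 m.
4π·r² = 2865 m², 10·log₁₀ of that is 34.572 dB.
L_p = 93.5 − 34.572 = 58.93 dB.

58.9 dB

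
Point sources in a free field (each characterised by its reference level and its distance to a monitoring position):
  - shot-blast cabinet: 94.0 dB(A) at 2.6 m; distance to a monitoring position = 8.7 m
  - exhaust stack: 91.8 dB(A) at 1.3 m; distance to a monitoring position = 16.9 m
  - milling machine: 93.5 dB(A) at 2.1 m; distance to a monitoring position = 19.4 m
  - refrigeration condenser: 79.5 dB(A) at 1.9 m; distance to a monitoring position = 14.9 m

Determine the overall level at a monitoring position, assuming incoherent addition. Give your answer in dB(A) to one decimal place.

84.2 dB(A)

First find each source's level at the receiver (point-source: −20·log₁₀(r/r_ref)), then combine on an intensity basis.
shot-blast cabinet: 94.0 − 20·log₁₀(8.7/2.6) = 94.0 − 10.49 = 83.51 dB(A).
exhaust stack: 91.8 − 20·log₁₀(16.9/1.3) = 91.8 − 22.28 = 69.52 dB(A).
milling machine: 93.5 − 20·log₁₀(19.4/2.1) = 93.5 − 19.31 = 74.19 dB(A).
refrigeration condenser: 79.5 − 20·log₁₀(14.9/1.9) = 79.5 − 17.89 = 61.61 dB(A).
Σ 10^(L/10) = 2.610e+08 → L_total = 10·log₁₀(2.610e+08) = 84.17 dB(A).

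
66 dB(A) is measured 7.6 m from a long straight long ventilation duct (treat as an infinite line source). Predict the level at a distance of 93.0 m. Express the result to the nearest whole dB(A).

55 dB(A)

Line-source attenuation: ΔL = 10·log₁₀(r₂/r₁) = 10·log₁₀(93.0/7.6) = 10.877 dB.
L₂ = 66 − 10·log₁₀(93.0/7.6) = 66 − 10.877 = 55.12 dB(A).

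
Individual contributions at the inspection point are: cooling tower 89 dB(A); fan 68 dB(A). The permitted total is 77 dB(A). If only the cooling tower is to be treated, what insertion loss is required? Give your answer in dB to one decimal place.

12.6 dB

Everything except the cooling tower sums to 10^(68/10) = 6.310e+06 in linear terms, 68.00 dB(A).
The limit corresponds to 10^(77/10) = 5.012e+07; subtracting the fixed part leaves 4.381e+07 for the cooling tower, i.e. 76.42 dB(A).
Required insertion loss = 89 − 76.42 = 12.58 dB.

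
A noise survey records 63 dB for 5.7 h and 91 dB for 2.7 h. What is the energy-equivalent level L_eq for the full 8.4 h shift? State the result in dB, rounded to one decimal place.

86.1 dB

L_eq = 10·log₁₀[(1/T)·Σ tᵢ·10^(Lᵢ/10)] with T = 8.4 h.
Σ tᵢ·10^(Lᵢ/10) = 5.7·10^(63/10) + 2.7·10^(91/10) = 3.410e+09.
L_eq = 10·log₁₀(3.410e+09/8.4) = 86.09 dB.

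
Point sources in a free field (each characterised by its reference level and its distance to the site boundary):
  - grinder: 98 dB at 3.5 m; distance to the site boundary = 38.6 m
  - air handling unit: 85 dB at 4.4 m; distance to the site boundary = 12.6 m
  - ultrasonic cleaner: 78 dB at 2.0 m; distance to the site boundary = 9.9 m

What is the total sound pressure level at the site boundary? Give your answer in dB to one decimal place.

First find each source's level at the receiver (point-source: −20·log₁₀(r/r_ref)), then combine on an intensity basis.
grinder: 98 − 20·log₁₀(38.6/3.5) = 98 − 20.85 = 77.15 dB.
air handling unit: 85 − 20·log₁₀(12.6/4.4) = 85 − 9.14 = 75.86 dB.
ultrasonic cleaner: 78 − 20·log₁₀(9.9/2.0) = 78 − 13.89 = 64.11 dB.
Σ 10^(L/10) = 9.301e+07 → L_total = 10·log₁₀(9.301e+07) = 79.69 dB.

79.7 dB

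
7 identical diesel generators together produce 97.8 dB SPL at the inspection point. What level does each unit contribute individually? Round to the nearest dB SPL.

89 dB SPL

Dividing the total intensity by 7 lowers the level by 10·log₁₀ 7 = 8.451 dB: L₁ = 97.8 − 8.451.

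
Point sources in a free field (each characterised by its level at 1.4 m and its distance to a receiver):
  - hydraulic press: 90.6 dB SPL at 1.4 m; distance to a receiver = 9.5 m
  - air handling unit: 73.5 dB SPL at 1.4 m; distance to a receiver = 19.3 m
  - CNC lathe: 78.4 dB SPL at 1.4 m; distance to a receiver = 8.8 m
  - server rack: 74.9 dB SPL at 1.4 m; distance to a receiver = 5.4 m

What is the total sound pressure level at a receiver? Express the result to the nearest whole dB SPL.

Propagate each source to the receiver with L = L_ref − 20·log₁₀(r/r_ref), then add intensities.
hydraulic press: 90.6 − 20·log₁₀(9.5/1.4) = 90.6 − 16.63 = 73.97 dB SPL.
air handling unit: 73.5 − 20·log₁₀(19.3/1.4) = 73.5 − 22.79 = 50.71 dB SPL.
CNC lathe: 78.4 − 20·log₁₀(8.8/1.4) = 78.4 − 15.97 = 62.43 dB SPL.
server rack: 74.9 − 20·log₁₀(5.4/1.4) = 74.9 − 11.73 = 63.17 dB SPL.
Σ 10^(L/10) = 2.888e+07 → L_total = 10·log₁₀(2.888e+07) = 74.61 dB SPL.

75 dB SPL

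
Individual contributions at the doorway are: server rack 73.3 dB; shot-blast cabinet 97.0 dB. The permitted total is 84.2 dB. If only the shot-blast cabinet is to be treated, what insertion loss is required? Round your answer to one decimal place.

13.2 dB

Fixed contribution from the other source: Σ 10^(L/10) = 10^(73.3/10) = 2.138e+07 (73.30 dB).
To meet 84.2 dB overall, the treated shot-blast cabinet may contribute at most 10^(84.2/10) − 2.138e+07 = 2.416e+08, i.e. 83.83 dB.
Required insertion loss = 97.0 − 83.83 = 13.17 dB.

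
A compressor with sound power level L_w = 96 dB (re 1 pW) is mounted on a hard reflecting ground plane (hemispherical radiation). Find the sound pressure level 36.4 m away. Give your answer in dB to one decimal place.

56.8 dB

L_p = L_w − 10·log₁₀(2π·r²) with r = 36.4 m.
2π·r² = 8325 m², 10·log₁₀ of that is 39.204 dB.
L_p = 96 − 39.204 = 56.80 dB.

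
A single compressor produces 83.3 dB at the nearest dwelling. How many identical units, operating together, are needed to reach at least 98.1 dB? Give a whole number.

The shortfall is 98.1 − 83.3 = 14.8 dB, and N units add 10·log₁₀ N, so need 10·log₁₀ N ≥ 14.8.
N ≥ 10^(14.8/10) = 30.200, so N = 31.

31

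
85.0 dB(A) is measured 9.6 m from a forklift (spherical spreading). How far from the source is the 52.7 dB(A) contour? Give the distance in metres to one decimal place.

395.6 m

Point-source spreading drops the level by 20·log₁₀(r₂/r₁); inverting, r₂/r₁ = 10^(ΔL/20).
r₂ = 9.6·10^((85.0−52.7)/20) = 9.6·10^(32.3/20) = 395.61 m.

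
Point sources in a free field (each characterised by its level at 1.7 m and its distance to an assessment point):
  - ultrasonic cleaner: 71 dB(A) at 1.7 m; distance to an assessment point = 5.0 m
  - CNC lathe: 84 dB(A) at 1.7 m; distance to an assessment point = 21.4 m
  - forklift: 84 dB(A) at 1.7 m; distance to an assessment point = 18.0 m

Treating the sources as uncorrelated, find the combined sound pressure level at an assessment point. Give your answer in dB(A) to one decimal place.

First find each source's level at the receiver (point-source: −20·log₁₀(r/r_ref)), then combine on an intensity basis.
ultrasonic cleaner: 71 − 20·log₁₀(5.0/1.7) = 71 − 9.37 = 61.63 dB(A).
CNC lathe: 84 − 20·log₁₀(21.4/1.7) = 84 − 22.00 = 62.00 dB(A).
forklift: 84 − 20·log₁₀(18.0/1.7) = 84 − 20.50 = 63.50 dB(A).
Σ 10^(L/10) = 5.281e+06 → L_total = 10·log₁₀(5.281e+06) = 67.23 dB(A).

67.2 dB(A)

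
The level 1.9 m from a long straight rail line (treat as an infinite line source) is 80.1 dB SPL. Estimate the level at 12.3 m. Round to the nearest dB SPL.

72 dB SPL

Line-source attenuation: ΔL = 10·log₁₀(r₂/r₁) = 10·log₁₀(12.3/1.9) = 8.112 dB.
L₂ = 80.1 − 10·log₁₀(12.3/1.9) = 80.1 − 8.112 = 71.99 dB SPL.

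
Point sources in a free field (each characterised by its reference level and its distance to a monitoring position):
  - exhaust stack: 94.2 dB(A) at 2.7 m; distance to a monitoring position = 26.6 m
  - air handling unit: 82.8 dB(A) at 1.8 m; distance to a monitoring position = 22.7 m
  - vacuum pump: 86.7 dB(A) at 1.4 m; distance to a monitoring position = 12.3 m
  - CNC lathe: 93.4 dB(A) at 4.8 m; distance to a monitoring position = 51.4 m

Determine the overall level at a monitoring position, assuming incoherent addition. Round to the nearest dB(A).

77 dB(A)

Apply inverse-square spreading to bring every level to the receiver, then sum 10^(L/10).
exhaust stack: 94.2 − 20·log₁₀(26.6/2.7) = 94.2 − 19.87 = 74.33 dB(A).
air handling unit: 82.8 − 20·log₁₀(22.7/1.8) = 82.8 − 22.02 = 60.78 dB(A).
vacuum pump: 86.7 − 20·log₁₀(12.3/1.4) = 86.7 − 18.88 = 67.82 dB(A).
CNC lathe: 93.4 − 20·log₁₀(51.4/4.8) = 93.4 − 20.59 = 72.81 dB(A).
Σ 10^(L/10) = 5.344e+07 → L_total = 10·log₁₀(5.344e+07) = 77.28 dB(A).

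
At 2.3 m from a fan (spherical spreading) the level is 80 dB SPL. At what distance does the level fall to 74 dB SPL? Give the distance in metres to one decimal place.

4.6 m

Point-source spreading drops the level by 20·log₁₀(r₂/r₁); inverting, r₂/r₁ = 10^(ΔL/20).
r₂ = 2.3·10^((80−74)/20) = 2.3·10^(6.0/20) = 4.59 m.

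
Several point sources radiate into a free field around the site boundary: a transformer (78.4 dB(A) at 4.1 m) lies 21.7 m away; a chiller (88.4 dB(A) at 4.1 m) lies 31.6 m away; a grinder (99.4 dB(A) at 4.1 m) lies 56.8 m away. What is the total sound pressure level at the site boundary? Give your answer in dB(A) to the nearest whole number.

First find each source's level at the receiver (point-source: −20·log₁₀(r/r_ref)), then combine on an intensity basis.
transformer: 78.4 − 20·log₁₀(21.7/4.1) = 78.4 − 14.47 = 63.93 dB(A).
chiller: 88.4 − 20·log₁₀(31.6/4.1) = 88.4 − 17.74 = 70.66 dB(A).
grinder: 99.4 − 20·log₁₀(56.8/4.1) = 99.4 − 22.83 = 76.57 dB(A).
Σ 10^(L/10) = 5.950e+07 → L_total = 10·log₁₀(5.950e+07) = 77.74 dB(A).

78 dB(A)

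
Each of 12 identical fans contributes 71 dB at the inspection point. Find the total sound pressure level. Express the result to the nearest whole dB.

L_total = L₁ + 10·log₁₀ N for N identical incoherent sources.
L_total = 71 + 10·log₁₀(12) = 71 + 10.792 = 81.79 dB.

82 dB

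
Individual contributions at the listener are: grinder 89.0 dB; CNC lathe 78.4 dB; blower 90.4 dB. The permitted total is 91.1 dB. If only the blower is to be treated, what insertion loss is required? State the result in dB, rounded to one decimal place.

Fixed contribution from the other sources: Σ 10^(L/10) = 10^(89.0/10) + 10^(78.4/10) = 8.635e+08 (89.36 dB).
The limit corresponds to 10^(91.1/10) = 1.288e+09; subtracting the fixed part leaves 4.247e+08 for the blower, i.e. 86.28 dB.
So the blower must be reduced from 90.4 to 86.28 dB: IL = 4.12 dB.

4.1 dB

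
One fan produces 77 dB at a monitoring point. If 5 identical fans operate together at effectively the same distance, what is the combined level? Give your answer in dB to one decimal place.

84.0 dB

N identical incoherent sources raise the level by 10·log₁₀ N.
L_total = 77 + 10·log₁₀(5) = 77 + 6.990 = 83.99 dB.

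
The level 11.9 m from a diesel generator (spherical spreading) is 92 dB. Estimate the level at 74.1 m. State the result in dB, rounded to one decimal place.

76.1 dB

Spherical spreading from a point source gives a 20·log₁₀(r₂/r₁) drop.
L₂ = 92 − 20·log₁₀(74.1/11.9) = 92 − 15.885 = 76.11 dB.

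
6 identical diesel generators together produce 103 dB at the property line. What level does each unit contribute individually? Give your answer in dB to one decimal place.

95.2 dB

6 equal contributions raise the level by 10·log₁₀ 6 = 7.782 dB, so each unit alone gives 103 − 7.782.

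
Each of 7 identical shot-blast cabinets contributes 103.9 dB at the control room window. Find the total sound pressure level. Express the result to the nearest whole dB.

112 dB

With 7 equal, uncorrelated contributions the intensity is 7× that of one unit, giving a rise of 10·log₁₀ 7.
L_total = 103.9 + 10·log₁₀(7) = 103.9 + 8.451 = 112.35 dB.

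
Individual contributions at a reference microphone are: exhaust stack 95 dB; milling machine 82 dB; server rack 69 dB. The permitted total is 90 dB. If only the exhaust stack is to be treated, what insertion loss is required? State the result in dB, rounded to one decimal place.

5.8 dB

Fixed contribution from the other sources: Σ 10^(L/10) = 10^(82/10) + 10^(69/10) = 1.664e+08 (82.21 dB).
The limit corresponds to 10^(90/10) = 1.000e+09; subtracting the fixed part leaves 8.336e+08 for the exhaust stack, i.e. 89.21 dB.
So the exhaust stack must be reduced from 95 to 89.21 dB: IL = 5.79 dB.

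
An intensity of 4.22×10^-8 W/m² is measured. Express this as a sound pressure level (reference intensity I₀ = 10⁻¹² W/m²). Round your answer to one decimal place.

46.3 dB

Dividing by I₀ shifts the exponent by 12: I/I₀ = 4.22×10^4.
L = 10·(0.6253 + 4) = 46.25 dB.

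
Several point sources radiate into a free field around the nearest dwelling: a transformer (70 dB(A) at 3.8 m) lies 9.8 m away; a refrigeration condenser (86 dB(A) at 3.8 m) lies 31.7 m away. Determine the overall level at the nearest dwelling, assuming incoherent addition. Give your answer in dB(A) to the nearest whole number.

69 dB(A)

Propagate each source to the receiver with L = L_ref − 20·log₁₀(r/r_ref), then add intensities.
transformer: 70 − 20·log₁₀(9.8/3.8) = 70 − 8.23 = 61.77 dB(A).
refrigeration condenser: 86 − 20·log₁₀(31.7/3.8) = 86 − 18.43 = 67.57 dB(A).
Σ 10^(L/10) = 7.224e+06 → L_total = 10·log₁₀(7.224e+06) = 68.59 dB(A).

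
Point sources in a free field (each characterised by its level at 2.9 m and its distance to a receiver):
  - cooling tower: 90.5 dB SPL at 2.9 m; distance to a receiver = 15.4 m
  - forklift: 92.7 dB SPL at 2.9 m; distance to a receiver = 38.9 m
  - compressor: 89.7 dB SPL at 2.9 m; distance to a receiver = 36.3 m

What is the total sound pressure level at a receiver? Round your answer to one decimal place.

Propagate each source to the receiver with L = L_ref − 20·log₁₀(r/r_ref), then add intensities.
cooling tower: 90.5 − 20·log₁₀(15.4/2.9) = 90.5 − 14.50 = 76.00 dB SPL.
forklift: 92.7 − 20·log₁₀(38.9/2.9) = 92.7 − 22.55 = 70.15 dB SPL.
compressor: 89.7 − 20·log₁₀(36.3/2.9) = 89.7 − 21.95 = 67.75 dB SPL.
Σ 10^(L/10) = 5.609e+07 → L_total = 10·log₁₀(5.609e+07) = 77.49 dB SPL.

77.5 dB SPL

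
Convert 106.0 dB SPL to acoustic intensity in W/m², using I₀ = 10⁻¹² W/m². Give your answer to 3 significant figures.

0.0398 W/m²

I = I₀·10^(L/10) = 10⁻¹² × 10^(106.0/10) = 10^(-1.400).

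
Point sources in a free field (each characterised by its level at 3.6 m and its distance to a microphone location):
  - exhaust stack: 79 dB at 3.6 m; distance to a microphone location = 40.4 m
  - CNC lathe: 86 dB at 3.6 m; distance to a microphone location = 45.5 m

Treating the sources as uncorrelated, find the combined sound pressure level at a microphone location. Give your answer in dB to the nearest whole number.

First find each source's level at the receiver (point-source: −20·log₁₀(r/r_ref)), then combine on an intensity basis.
exhaust stack: 79 − 20·log₁₀(40.4/3.6) = 79 − 21.00 = 58.00 dB.
CNC lathe: 86 − 20·log₁₀(45.5/3.6) = 86 − 22.03 = 63.97 dB.
Σ 10^(L/10) = 3.123e+06 → L_total = 10·log₁₀(3.123e+06) = 64.95 dB.

65 dB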